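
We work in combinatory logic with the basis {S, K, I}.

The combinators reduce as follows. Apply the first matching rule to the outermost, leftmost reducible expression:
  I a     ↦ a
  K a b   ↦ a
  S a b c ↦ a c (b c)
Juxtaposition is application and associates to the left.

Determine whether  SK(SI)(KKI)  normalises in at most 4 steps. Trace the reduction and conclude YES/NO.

Answer: YES — reaches normal form K in 3 ≤ 4 steps

Reduction:
  start: SK(SI)(KKI)
  [1] K(KKI)(SI(KKI))
  [2] KKI
  [3] K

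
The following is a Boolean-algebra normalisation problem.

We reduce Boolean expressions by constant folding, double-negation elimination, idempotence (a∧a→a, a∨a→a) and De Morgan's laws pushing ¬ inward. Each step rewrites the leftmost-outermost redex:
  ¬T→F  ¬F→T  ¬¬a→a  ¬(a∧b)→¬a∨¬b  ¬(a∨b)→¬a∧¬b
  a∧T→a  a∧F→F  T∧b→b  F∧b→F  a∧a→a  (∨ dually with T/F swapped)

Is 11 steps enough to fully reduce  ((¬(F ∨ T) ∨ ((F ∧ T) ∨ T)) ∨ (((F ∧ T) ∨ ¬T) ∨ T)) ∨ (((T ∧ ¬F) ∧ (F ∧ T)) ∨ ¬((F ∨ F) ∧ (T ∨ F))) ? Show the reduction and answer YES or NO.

  start: ((¬(F ∨ T) ∨ ((F ∧ T) ∨ T)) ∨ (((F ∧ T) ∨ ¬T) ∨ T)) ∨ (((T ∧ ¬F) ∧ (F ∧ T)) ∨ ¬((F ∨ F) ∧ (T ∨ F)))
  step 1: (((¬F ∧ ¬T) ∨ ((F ∧ T) ∨ T)) ∨ (((F ∧ T) ∨ ¬T) ∨ T)) ∨ (((T ∧ ¬F) ∧ (F ∧ T)) ∨ ¬((F ∨ F) ∧ (T ∨ F)))
  step 2: (((T ∧ ¬T) ∨ ((F ∧ T) ∨ T)) ∨ (((F ∧ T) ∨ ¬T) ∨ T)) ∨ (((T ∧ ¬F) ∧ (F ∧ T)) ∨ ¬((F ∨ F) ∧ (T ∨ F)))
  step 3: ((¬T ∨ ((F ∧ T) ∨ T)) ∨ (((F ∧ T) ∨ ¬T) ∨ T)) ∨ (((T ∧ ¬F) ∧ (F ∧ T)) ∨ ¬((F ∨ F) ∧ (T ∨ F)))
  step 4: ((F ∨ ((F ∧ T) ∨ T)) ∨ (((F ∧ T) ∨ ¬T) ∨ T)) ∨ (((T ∧ ¬F) ∧ (F ∧ T)) ∨ ¬((F ∨ F) ∧ (T ∨ F)))
  step 5: (((F ∧ T) ∨ T) ∨ (((F ∧ T) ∨ ¬T) ∨ T)) ∨ (((T ∧ ¬F) ∧ (F ∧ T)) ∨ ¬((F ∨ F) ∧ (T ∨ F)))
  step 6: (T ∨ (((F ∧ T) ∨ ¬T) ∨ T)) ∨ (((T ∧ ¬F) ∧ (F ∧ T)) ∨ ¬((F ∨ F) ∧ (T ∨ F)))
  step 7: T ∨ (((T ∧ ¬F) ∧ (F ∧ T)) ∨ ¬((F ∨ F) ∧ (T ∨ F)))
  step 8: T

Answer: YES — reaches normal form T in 8 ≤ 11 steps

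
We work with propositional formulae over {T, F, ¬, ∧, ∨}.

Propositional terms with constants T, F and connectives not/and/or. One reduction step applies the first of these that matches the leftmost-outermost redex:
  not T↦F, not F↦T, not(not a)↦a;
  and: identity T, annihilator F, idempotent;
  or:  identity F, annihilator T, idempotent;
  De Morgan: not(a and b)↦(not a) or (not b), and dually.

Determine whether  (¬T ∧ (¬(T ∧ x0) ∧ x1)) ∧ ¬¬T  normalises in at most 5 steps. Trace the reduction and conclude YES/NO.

Answer: YES — reaches normal form F in 3 ≤ 5 steps

Derivation:
  start: (¬T ∧ (¬(T ∧ x0) ∧ x1)) ∧ ¬¬T
  step 1: (F ∧ (¬(T ∧ x0) ∧ x1)) ∧ ¬¬T
  step 2: F ∧ ¬¬T
  step 3: F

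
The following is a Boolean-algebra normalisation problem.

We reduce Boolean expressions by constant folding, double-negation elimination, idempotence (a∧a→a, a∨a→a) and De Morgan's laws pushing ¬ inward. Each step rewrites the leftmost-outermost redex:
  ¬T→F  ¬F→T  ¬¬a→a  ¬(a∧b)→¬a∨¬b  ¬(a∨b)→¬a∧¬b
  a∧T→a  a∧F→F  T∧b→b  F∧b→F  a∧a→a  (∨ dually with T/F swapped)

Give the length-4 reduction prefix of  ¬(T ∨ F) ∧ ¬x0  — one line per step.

  start: ¬(T ∨ F) ∧ ¬x0
  step 1: (¬T ∧ ¬F) ∧ ¬x0
  step 2: (F ∧ ¬F) ∧ ¬x0
  step 3: F ∧ ¬x0
  step 4: F

Answer: after 4 steps: F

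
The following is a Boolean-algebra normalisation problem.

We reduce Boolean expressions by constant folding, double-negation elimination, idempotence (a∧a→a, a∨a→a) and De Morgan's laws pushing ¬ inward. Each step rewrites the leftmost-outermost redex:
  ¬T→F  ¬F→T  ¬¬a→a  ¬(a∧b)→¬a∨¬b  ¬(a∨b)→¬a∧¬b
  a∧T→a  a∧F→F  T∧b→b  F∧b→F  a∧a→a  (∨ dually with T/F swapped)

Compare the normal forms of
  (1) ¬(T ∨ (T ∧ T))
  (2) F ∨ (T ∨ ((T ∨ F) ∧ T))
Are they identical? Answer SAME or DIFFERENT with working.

Answer: DIFFERENT — A ⇓ F, B ⇓ T

Derivation:
Term A:
  start: ¬(T ∨ (T ∧ T))
  [1] ¬T ∧ ¬(T ∧ T)
  [2] F ∧ ¬(T ∧ T)
  [3] F

Term B:
  start: F ∨ (T ∨ ((T ∨ F) ∧ T))
  [1] T ∨ ((T ∨ F) ∧ T)
  [2] T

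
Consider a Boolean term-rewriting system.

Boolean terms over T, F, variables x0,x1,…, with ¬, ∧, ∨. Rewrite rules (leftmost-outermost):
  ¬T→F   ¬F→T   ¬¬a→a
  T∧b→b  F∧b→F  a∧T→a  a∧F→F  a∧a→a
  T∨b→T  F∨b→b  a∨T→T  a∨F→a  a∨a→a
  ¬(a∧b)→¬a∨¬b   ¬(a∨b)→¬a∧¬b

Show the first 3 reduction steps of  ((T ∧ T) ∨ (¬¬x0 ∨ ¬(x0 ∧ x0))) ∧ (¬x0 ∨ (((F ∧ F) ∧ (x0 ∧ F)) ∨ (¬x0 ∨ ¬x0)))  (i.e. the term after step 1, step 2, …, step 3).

  start: ((T ∧ T) ∨ (¬¬x0 ∨ ¬(x0 ∧ x0))) ∧ (¬x0 ∨ (((F ∧ F) ∧ (x0 ∧ F)) ∨ (¬x0 ∨ ¬x0)))
  →1  (T ∨ (¬¬x0 ∨ ¬(x0 ∧ x0))) ∧ (¬x0 ∨ (((F ∧ F) ∧ (x0 ∧ F)) ∨ (¬x0 ∨ ¬x0)))
  →2  T ∧ (¬x0 ∨ (((F ∧ F) ∧ (x0 ∧ F)) ∨ (¬x0 ∨ ¬x0)))
  →3  ¬x0 ∨ (((F ∧ F) ∧ (x0 ∧ F)) ∨ (¬x0 ∨ ¬x0))

Answer: after 3 steps: ¬x0 ∨ (((F ∧ F) ∧ (x0 ∧ F)) ∨ (¬x0 ∨ ¬x0))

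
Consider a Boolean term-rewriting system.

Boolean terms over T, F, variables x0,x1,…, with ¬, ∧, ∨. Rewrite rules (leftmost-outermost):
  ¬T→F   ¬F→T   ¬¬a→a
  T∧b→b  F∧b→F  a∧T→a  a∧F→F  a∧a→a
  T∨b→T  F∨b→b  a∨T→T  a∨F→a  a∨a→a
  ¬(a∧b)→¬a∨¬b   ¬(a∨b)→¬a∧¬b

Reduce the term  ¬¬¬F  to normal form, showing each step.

Answer: normal form = T  (in 2 steps)

Derivation:
  start: ¬¬¬F
  step 1: ¬F
  step 2: T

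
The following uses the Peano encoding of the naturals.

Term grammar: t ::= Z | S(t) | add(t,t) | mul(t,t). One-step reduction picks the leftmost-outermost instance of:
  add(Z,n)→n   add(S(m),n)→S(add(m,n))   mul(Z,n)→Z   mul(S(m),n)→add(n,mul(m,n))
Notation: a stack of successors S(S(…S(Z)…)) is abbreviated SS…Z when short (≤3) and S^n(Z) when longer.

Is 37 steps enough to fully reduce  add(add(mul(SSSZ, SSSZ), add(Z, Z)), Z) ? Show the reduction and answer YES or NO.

  start: add(add(mul(SSSZ, SSSZ), add(Z, Z)), Z)
  →1  add(add(add(SSSZ, mul(SSZ, SSSZ)), add(Z, Z)), Z)
  →2  add(add(S(add(SSZ, mul(SSZ, SSSZ))), add(Z, Z)), Z)
  →3  add(S(add(add(SSZ, mul(SSZ, SSSZ)), add(Z, Z))), Z)
  →4  S(add(add(add(SSZ, mul(SSZ, SSSZ)), add(Z, Z)), Z))
  →5  S(add(add(S(add(SZ, mul(SSZ, SSSZ))), add(Z, Z)), Z))
  →6  S(add(S(add(add(SZ, mul(SSZ, SSSZ)), add(Z, Z))), Z))
  →7  S(S(add(add(add(SZ, mul(SSZ, SSSZ)), add(Z, Z)), Z)))
  →8  S(S(add(add(S(add(Z, mul(SSZ, SSSZ))), add(Z, Z)), Z)))
  →9  S(S(add(S(add(add(Z, mul(SSZ, SSSZ)), add(Z, Z))), Z)))
  →10  S(S(S(add(add(add(Z, mul(SSZ, SSSZ)), add(Z, Z)), Z))))
  →11  S(S(S(add(add(mul(SSZ, SSSZ), add(Z, Z)), Z))))
  →12  S(S(S(add(add(add(SSSZ, mul(SZ, SSSZ)), add(Z, Z)), Z))))
  →13  S(S(S(add(add(S(add(SSZ, mul(SZ, SSSZ))), add(Z, Z)), Z))))
  →14  S(S(S(add(S(add(add(SSZ, mul(SZ, SSSZ)), add(Z, Z))), Z))))
  →15  S(S(S(S(add(add(add(SSZ, mul(SZ, SSSZ)), add(Z, Z)), Z)))))
  →16  S(S(S(S(add(add(S(add(SZ, mul(SZ, SSSZ))), add(Z, Z)), Z)))))
  →17  S(S(S(S(add(S(add(add(SZ, mul(SZ, SSSZ)), add(Z, Z))), Z)))))
  →18  S(S(S(S(S(add(add(add(SZ, mul(SZ, SSSZ)), add(Z, Z)), Z))))))
  →19  S(S(S(S(S(add(add(S(add(Z, mul(SZ, SSSZ))), add(Z, Z)), Z))))))
  →20  S(S(S(S(S(add(S(add(add(Z, mul(SZ, SSSZ)), add(Z, Z))), Z))))))
  →21  S(S(S(S(S(S(add(add(add(Z, mul(SZ, SSSZ)), add(Z, Z)), Z)))))))
  →22  S(S(S(S(S(S(add(add(mul(SZ, SSSZ), add(Z, Z)), Z)))))))
  →23  S(S(S(S(S(S(add(add(add(SSSZ, mul(Z, SSSZ)), add(Z, Z)), Z)))))))
  →24  S(S(S(S(S(S(add(add(S(add(SSZ, mul(Z, SSSZ))), add(Z, Z)), Z)))))))
  →25  S(S(S(S(S(S(add(S(add(add(SSZ, mul(Z, SSSZ)), add(Z, Z))), Z)))))))
  →26  S(S(S(S(S(S(S(add(add(add(SSZ, mul(Z, SSSZ)), add(Z, Z)), Z))))))))
  →27  S(S(S(S(S(S(S(add(add(S(add(SZ, mul(Z, SSSZ))), add(Z, Z)), Z))))))))
  →28  S(S(S(S(S(S(S(add(S(add(add(SZ, mul(Z, SSSZ)), add(Z, Z))), Z))))))))
  →29  S(S(S(S(S(S(S(S(add(add(add(SZ, mul(Z, SSSZ)), add(Z, Z)), Z)))))))))
  →30  S(S(S(S(S(S(S(S(add(add(S(add(Z, mul(Z, SSSZ))), add(Z, Z)), Z)))))))))
  →31  S(S(S(S(S(S(S(S(add(S(add(add(Z, mul(Z, SSSZ)), add(Z, Z))), Z)))))))))
  →32  S(S(S(S(S(S(S(S(S(add(add(add(Z, mul(Z, SSSZ)), add(Z, Z)), Z))))))))))
  →33  S(S(S(S(S(S(S(S(S(add(add(mul(Z, SSSZ), add(Z, Z)), Z))))))))))
  →34  S(S(S(S(S(S(S(S(S(add(add(Z, add(Z, Z)), Z))))))))))
  →35  S(S(S(S(S(S(S(S(S(add(add(Z, Z), Z))))))))))
  →36  S(S(S(S(S(S(S(S(S(add(Z, Z))))))))))
  →37  S^9(Z)

Answer: YES — reaches normal form S^9(Z) in 37 ≤ 37 steps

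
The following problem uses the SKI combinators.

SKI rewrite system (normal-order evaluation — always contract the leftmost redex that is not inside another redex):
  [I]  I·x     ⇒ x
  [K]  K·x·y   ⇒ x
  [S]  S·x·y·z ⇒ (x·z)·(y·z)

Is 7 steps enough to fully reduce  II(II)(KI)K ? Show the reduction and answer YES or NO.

Answer: YES — reaches normal form I in 5 ≤ 7 steps

Derivation:
  start: II(II)(KI)K
  step 1: I(II)(KI)K
  step 2: II(KI)K
  step 3: I(KI)K
  step 4: KIK
  step 5: I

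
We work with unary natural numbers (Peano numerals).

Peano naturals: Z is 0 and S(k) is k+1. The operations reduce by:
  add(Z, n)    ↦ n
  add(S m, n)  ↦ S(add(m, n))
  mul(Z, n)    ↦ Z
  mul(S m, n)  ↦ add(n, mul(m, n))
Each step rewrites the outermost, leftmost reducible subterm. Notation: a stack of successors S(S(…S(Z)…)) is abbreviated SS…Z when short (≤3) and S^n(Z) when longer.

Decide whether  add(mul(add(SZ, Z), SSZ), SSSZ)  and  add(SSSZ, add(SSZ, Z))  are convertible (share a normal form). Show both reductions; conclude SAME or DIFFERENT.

Term A:
  start: add(mul(add(SZ, Z), SSZ), SSSZ)
  step 1: add(mul(S(add(Z, Z)), SSZ), SSSZ)
  step 2: add(add(SSZ, mul(add(Z, Z), SSZ)), SSSZ)
  step 3: add(S(add(SZ, mul(add(Z, Z), SSZ))), SSSZ)
  step 4: S(add(add(SZ, mul(add(Z, Z), SSZ)), SSSZ))
  step 5: S(add(S(add(Z, mul(add(Z, Z), SSZ))), SSSZ))
  step 6: S(S(add(add(Z, mul(add(Z, Z), SSZ)), SSSZ)))
  step 7: S(S(add(mul(add(Z, Z), SSZ), SSSZ)))
  step 8: S(S(add(mul(Z, SSZ), SSSZ)))
  step 9: S(S(add(Z, SSSZ)))
  step 10: S^5(Z)

Term B:
  start: add(SSSZ, add(SSZ, Z))
  step 1: S(add(SSZ, add(SSZ, Z)))
  step 2: S(S(add(SZ, add(SSZ, Z))))
  step 3: S(S(S(add(Z, add(SSZ, Z)))))
  step 4: S(S(S(add(SSZ, Z))))
  step 5: S(S(S(S(add(SZ, Z)))))
  step 6: S(S(S(S(S(add(Z, Z))))))
  step 7: S^5(Z)

Answer: SAME — A ⇓ S^5(Z), B ⇓ S^5(Z)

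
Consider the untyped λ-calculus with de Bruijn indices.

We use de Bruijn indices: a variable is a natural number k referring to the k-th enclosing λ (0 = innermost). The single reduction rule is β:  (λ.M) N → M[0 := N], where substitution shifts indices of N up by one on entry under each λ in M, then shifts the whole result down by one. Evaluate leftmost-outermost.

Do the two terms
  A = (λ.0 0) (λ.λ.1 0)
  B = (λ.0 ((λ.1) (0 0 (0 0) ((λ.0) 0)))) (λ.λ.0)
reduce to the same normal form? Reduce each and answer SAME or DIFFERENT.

Term A:
  start: (λ.0 0) (λ.λ.1 0)
  step 1: (λ.λ.1 0) (λ.λ.1 0)
  step 2: λ.(λ.λ.1 0) 0
  step 3: λ.λ.1 0

Term B:
  start: (λ.0 ((λ.1) (0 0 (0 0) ((λ.0) 0)))) (λ.λ.0)
  step 1: (λ.λ.0) ((λ.λ.λ.0) ((λ.λ.0) (λ.λ.0) ((λ.λ.0) (λ.λ.0)) ((λ.0) (λ.λ.0))))
  step 2: λ.0

Answer: DIFFERENT — A ⇓ λ.λ.1 0, B ⇓ λ.0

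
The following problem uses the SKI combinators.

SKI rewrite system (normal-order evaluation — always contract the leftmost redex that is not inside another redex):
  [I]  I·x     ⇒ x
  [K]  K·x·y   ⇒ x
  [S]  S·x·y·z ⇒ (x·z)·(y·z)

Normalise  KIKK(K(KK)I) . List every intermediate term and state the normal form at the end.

Answer: normal form = K(KK)  (in 3 steps)

Reduction:
  start: KIKK(K(KK)I)
  step 1: IK(K(KK)I)
  step 2: K(K(KK)I)
  step 3: K(KK)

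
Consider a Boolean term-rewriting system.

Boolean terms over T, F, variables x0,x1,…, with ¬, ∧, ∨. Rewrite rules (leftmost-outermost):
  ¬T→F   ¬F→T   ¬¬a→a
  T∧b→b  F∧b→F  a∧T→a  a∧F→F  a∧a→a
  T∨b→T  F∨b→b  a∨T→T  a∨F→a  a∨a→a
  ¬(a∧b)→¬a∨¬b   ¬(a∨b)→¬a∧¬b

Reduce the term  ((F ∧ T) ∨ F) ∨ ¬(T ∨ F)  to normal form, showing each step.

  start: ((F ∧ T) ∨ F) ∨ ¬(T ∨ F)
  [1] (F ∧ T) ∨ ¬(T ∨ F)
  [2] F ∨ ¬(T ∨ F)
  [3] ¬(T ∨ F)
  [4] ¬T ∧ ¬F
  [5] F ∧ ¬F
  [6] F

Answer: normal form = F  (in 6 steps)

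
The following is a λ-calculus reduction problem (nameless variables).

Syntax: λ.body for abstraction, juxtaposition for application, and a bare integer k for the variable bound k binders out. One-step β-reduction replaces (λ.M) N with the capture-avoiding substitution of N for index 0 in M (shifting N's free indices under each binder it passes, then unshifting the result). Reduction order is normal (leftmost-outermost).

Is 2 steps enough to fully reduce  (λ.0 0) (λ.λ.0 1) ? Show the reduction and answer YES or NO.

Answer: YES — reaches normal form λ.0 (λ.λ.0 1) in 2 ≤ 2 steps

Reduction:
  start: (λ.0 0) (λ.λ.0 1)
  step 1: (λ.λ.0 1) (λ.λ.0 1)
  step 2: λ.0 (λ.λ.0 1)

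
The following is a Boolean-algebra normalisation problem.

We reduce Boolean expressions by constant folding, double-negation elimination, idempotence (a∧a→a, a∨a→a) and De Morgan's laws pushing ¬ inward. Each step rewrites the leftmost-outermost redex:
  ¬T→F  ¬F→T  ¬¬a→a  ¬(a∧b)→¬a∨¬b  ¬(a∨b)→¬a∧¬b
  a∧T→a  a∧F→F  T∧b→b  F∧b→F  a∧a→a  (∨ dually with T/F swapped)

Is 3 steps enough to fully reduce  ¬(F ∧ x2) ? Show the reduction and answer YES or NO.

  start: ¬(F ∧ x2)
  [1] ¬F ∨ ¬x2
  [2] T ∨ ¬x2
  [3] T

Answer: YES — reaches normal form T in 3 ≤ 3 steps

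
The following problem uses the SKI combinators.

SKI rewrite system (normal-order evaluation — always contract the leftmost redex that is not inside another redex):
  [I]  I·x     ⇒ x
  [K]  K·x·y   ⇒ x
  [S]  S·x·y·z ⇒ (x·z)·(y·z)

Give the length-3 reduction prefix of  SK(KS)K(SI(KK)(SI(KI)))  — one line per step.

  start: SK(KS)K(SI(KK)(SI(KI)))
  step 1: KK(KSK)(SI(KK)(SI(KI)))
  step 2: K(SI(KK)(SI(KI)))
  step 3: K(I(SI(KI))(KK(SI(KI))))

Answer: after 3 steps: K(I(SI(KI))(KK(SI(KI))))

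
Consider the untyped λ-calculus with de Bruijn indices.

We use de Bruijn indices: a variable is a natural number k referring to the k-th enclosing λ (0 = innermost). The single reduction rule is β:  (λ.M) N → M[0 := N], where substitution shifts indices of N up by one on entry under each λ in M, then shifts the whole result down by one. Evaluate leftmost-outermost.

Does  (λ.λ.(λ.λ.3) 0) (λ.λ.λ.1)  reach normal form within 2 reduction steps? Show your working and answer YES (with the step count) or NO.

Answer: YES — reaches normal form λ.λ.λ.λ.λ.1 in 2 ≤ 2 steps

Reduction:
  start: (λ.λ.(λ.λ.3) 0) (λ.λ.λ.1)
  →1  λ.(λ.λ.λ.λ.λ.1) 0
  →2  λ.λ.λ.λ.λ.1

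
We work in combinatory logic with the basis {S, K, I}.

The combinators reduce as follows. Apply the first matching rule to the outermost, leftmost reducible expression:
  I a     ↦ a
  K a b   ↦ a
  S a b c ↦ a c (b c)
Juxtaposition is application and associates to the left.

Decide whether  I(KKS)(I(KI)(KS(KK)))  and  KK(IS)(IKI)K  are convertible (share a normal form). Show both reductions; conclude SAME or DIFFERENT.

Answer: SAME — A ⇓ KI, B ⇓ KI

Reduction:
Term A:
  start: I(KKS)(I(KI)(KS(KK)))
  [1] KKS(I(KI)(KS(KK)))
  [2] K(I(KI)(KS(KK)))
  [3] K(KI(KS(KK)))
  [4] KI

Term B:
  start: KK(IS)(IKI)K
  [1] K(IKI)K
  [2] IKI
  [3] KI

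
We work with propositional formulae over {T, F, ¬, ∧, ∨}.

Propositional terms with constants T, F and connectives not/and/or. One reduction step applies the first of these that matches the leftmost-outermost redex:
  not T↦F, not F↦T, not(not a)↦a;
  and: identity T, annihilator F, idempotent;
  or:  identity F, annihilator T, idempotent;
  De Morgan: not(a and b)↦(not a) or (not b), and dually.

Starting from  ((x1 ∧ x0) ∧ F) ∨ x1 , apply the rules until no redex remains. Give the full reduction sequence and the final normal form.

Answer: normal form = x1  (in 2 steps)

Working:
  start: ((x1 ∧ x0) ∧ F) ∨ x1
  →1  F ∨ x1
  →2  x1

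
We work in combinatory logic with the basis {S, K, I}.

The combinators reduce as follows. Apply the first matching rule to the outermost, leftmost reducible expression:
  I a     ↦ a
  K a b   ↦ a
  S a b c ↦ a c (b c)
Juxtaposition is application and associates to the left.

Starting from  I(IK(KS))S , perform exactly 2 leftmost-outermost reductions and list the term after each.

Answer: after 2 steps: K(KS)S

Reduction:
  start: I(IK(KS))S
  [1] IK(KS)S
  [2] K(KS)S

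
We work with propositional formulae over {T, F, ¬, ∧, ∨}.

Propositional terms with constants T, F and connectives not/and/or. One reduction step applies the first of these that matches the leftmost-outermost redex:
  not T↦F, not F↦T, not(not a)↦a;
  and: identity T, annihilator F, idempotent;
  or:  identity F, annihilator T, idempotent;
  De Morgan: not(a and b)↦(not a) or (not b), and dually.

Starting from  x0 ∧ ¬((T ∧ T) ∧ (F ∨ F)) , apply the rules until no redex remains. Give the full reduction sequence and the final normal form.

Answer: normal form = x0  (in 9 steps)

Derivation:
  start: x0 ∧ ¬((T ∧ T) ∧ (F ∨ F))
  [1] x0 ∧ (¬(T ∧ T) ∨ ¬(F ∨ F))
  [2] x0 ∧ ((¬T ∨ ¬T) ∨ ¬(F ∨ F))
  [3] x0 ∧ (¬T ∨ ¬(F ∨ F))
  [4] x0 ∧ (F ∨ ¬(F ∨ F))
  [5] x0 ∧ ¬(F ∨ F)
  [6] x0 ∧ (¬F ∧ ¬F)
  [7] x0 ∧ ¬F
  [8] x0 ∧ T
  [9] x0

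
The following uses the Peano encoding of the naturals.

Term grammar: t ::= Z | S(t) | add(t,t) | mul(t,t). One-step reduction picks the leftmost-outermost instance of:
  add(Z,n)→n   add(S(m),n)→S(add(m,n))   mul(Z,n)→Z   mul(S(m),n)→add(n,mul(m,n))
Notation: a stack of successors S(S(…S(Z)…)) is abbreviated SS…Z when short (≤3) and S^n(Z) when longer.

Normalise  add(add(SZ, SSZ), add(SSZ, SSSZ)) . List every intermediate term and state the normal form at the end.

Answer: normal form = S^8(Z)  (in 9 steps)

Reduction:
  start: add(add(SZ, SSZ), add(SSZ, SSSZ))
  [1] add(S(add(Z, SSZ)), add(SSZ, SSSZ))
  [2] S(add(add(Z, SSZ), add(SSZ, SSSZ)))
  [3] S(add(SSZ, add(SSZ, SSSZ)))
  [4] S(S(add(SZ, add(SSZ, SSSZ))))
  [5] S(S(S(add(Z, add(SSZ, SSSZ)))))
  [6] S(S(S(add(SSZ, SSSZ))))
  [7] S(S(S(S(add(SZ, SSSZ)))))
  [8] S(S(S(S(S(add(Z, SSSZ))))))
  [9] S^8(Z)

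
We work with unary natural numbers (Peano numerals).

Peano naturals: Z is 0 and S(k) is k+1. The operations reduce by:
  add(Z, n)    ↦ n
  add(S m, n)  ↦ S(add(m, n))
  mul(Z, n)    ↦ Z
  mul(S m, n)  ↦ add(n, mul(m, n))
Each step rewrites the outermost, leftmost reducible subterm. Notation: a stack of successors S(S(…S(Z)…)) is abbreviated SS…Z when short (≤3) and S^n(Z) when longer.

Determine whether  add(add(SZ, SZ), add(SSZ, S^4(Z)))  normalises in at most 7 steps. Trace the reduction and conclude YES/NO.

  start: add(add(SZ, SZ), add(SSZ, S^4(Z)))
  [1] add(S(add(Z, SZ)), add(SSZ, S^4(Z)))
  [2] S(add(add(Z, SZ), add(SSZ, S^4(Z))))
  [3] S(add(SZ, add(SSZ, S^4(Z))))
  [4] S(S(add(Z, add(SSZ, S^4(Z)))))
  [5] S(S(add(SSZ, S^4(Z))))
  [6] S(S(S(add(SZ, S^4(Z)))))
  [7] S(S(S(S(add(Z, S^4(Z))))))

Answer: NO — after 7 steps the term is S(S(S(S(add(Z, S^4(Z)))))), not yet normal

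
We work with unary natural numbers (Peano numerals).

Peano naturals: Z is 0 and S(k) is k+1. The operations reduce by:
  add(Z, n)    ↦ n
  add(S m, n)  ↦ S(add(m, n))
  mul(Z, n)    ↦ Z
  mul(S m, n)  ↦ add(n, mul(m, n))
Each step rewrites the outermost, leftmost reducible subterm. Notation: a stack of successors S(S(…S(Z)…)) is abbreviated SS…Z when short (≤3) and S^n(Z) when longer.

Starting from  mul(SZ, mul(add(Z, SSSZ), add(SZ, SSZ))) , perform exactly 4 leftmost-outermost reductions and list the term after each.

Answer: after 4 steps: add(add(S(add(Z, SSZ)), mul(SSZ, add(SZ, SSZ))), mul(Z, mul(add(Z, SSSZ), add(SZ, SSZ))))

Derivation:
  start: mul(SZ, mul(add(Z, SSSZ), add(SZ, SSZ)))
  step 1: add(mul(add(Z, SSSZ), add(SZ, SSZ)), mul(Z, mul(add(Z, SSSZ), add(SZ, SSZ))))
  step 2: add(mul(SSSZ, add(SZ, SSZ)), mul(Z, mul(add(Z, SSSZ), add(SZ, SSZ))))
  step 3: add(add(add(SZ, SSZ), mul(SSZ, add(SZ, SSZ))), mul(Z, mul(add(Z, SSSZ), add(SZ, SSZ))))
  step 4: add(add(S(add(Z, SSZ)), mul(SSZ, add(SZ, SSZ))), mul(Z, mul(add(Z, SSSZ), add(SZ, SSZ))))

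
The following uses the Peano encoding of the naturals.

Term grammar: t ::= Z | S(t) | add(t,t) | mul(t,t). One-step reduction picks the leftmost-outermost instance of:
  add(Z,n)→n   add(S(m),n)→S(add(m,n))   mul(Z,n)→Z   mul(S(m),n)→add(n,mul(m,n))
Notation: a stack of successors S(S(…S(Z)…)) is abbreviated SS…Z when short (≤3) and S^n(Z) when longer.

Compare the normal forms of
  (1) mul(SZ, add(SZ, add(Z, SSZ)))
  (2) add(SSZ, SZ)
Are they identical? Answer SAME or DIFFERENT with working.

Term A:
  start: mul(SZ, add(SZ, add(Z, SSZ)))
  →1  add(add(SZ, add(Z, SSZ)), mul(Z, add(SZ, add(Z, SSZ))))
  →2  add(S(add(Z, add(Z, SSZ))), mul(Z, add(SZ, add(Z, SSZ))))
  →3  S(add(add(Z, add(Z, SSZ)), mul(Z, add(SZ, add(Z, SSZ)))))
  →4  S(add(add(Z, SSZ), mul(Z, add(SZ, add(Z, SSZ)))))
  →5  S(add(SSZ, mul(Z, add(SZ, add(Z, SSZ)))))
  →6  S(S(add(SZ, mul(Z, add(SZ, add(Z, SSZ))))))
  →7  S(S(S(add(Z, mul(Z, add(SZ, add(Z, SSZ)))))))
  →8  S(S(S(mul(Z, add(SZ, add(Z, SSZ))))))
  →9  SSSZ

Term B:
  start: add(SSZ, SZ)
  →1  S(add(SZ, SZ))
  →2  S(S(add(Z, SZ)))
  →3  SSSZ

Answer: SAME — A ⇓ SSSZ, B ⇓ SSSZ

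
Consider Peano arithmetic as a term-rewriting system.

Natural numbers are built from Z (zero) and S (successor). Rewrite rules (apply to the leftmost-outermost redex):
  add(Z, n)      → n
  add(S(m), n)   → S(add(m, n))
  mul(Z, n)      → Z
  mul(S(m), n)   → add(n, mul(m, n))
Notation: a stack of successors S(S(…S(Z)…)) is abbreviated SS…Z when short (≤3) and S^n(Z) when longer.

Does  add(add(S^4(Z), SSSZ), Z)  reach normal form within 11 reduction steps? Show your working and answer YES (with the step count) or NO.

Answer: NO — after 11 steps the term is S(S(S(S(S(S(add(SZ, Z))))))), not yet normal

Working:
  start: add(add(S^4(Z), SSSZ), Z)
  [1] add(S(add(SSSZ, SSSZ)), Z)
  [2] S(add(add(SSSZ, SSSZ), Z))
  [3] S(add(S(add(SSZ, SSSZ)), Z))
  [4] S(S(add(add(SSZ, SSSZ), Z)))
  [5] S(S(add(S(add(SZ, SSSZ)), Z)))
  [6] S(S(S(add(add(SZ, SSSZ), Z))))
  [7] S(S(S(add(S(add(Z, SSSZ)), Z))))
  [8] S(S(S(S(add(add(Z, SSSZ), Z)))))
  [9] S(S(S(S(add(SSSZ, Z)))))
  [10] S(S(S(S(S(add(SSZ, Z))))))
  [11] S(S(S(S(S(S(add(SZ, Z)))))))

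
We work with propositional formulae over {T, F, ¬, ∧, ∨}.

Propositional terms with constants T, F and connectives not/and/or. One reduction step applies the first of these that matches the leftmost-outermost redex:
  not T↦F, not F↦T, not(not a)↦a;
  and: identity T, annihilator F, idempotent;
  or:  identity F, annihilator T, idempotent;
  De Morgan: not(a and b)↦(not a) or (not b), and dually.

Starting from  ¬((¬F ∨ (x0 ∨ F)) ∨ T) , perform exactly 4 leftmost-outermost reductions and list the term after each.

Answer: after 4 steps: F ∧ ¬T

Derivation:
  start: ¬((¬F ∨ (x0 ∨ F)) ∨ T)
  →1  ¬(¬F ∨ (x0 ∨ F)) ∧ ¬T
  →2  (¬¬F ∧ ¬(x0 ∨ F)) ∧ ¬T
  →3  (F ∧ ¬(x0 ∨ F)) ∧ ¬T
  →4  F ∧ ¬T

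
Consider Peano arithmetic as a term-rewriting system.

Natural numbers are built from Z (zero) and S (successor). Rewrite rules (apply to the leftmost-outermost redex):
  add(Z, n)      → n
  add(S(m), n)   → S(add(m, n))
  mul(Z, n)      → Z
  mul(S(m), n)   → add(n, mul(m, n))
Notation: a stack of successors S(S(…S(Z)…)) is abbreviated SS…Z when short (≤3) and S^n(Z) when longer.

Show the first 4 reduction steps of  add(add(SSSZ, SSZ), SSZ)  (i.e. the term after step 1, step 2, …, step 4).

  start: add(add(SSSZ, SSZ), SSZ)
  [1] add(S(add(SSZ, SSZ)), SSZ)
  [2] S(add(add(SSZ, SSZ), SSZ))
  [3] S(add(S(add(SZ, SSZ)), SSZ))
  [4] S(S(add(add(SZ, SSZ), SSZ)))

Answer: after 4 steps: S(S(add(add(SZ, SSZ), SSZ)))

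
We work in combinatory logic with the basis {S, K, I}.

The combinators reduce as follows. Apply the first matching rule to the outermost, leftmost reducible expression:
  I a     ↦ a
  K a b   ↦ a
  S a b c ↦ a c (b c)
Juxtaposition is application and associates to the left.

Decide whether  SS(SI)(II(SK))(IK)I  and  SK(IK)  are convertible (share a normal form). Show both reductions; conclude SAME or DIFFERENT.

Answer: SAME — A ⇓ SKK, B ⇓ SKK

Reduction:
Term A:
  start: SS(SI)(II(SK))(IK)I
  step 1: S(II(SK))(SI(II(SK)))(IK)I
  step 2: II(SK)(IK)(SI(II(SK))(IK))I
  step 3: I(SK)(IK)(SI(II(SK))(IK))I
  step 4: SK(IK)(SI(II(SK))(IK))I
  step 5: K(SI(II(SK))(IK))(IK(SI(II(SK))(IK)))I
  step 6: SI(II(SK))(IK)I
  step 7: I(IK)(II(SK)(IK))I
  step 8: IK(II(SK)(IK))I
  step 9: K(II(SK)(IK))I
  step 10: II(SK)(IK)
  step 11: I(SK)(IK)
  step 12: SK(IK)
  step 13: SKK

Term B:
  start: SK(IK)
  step 1: SKK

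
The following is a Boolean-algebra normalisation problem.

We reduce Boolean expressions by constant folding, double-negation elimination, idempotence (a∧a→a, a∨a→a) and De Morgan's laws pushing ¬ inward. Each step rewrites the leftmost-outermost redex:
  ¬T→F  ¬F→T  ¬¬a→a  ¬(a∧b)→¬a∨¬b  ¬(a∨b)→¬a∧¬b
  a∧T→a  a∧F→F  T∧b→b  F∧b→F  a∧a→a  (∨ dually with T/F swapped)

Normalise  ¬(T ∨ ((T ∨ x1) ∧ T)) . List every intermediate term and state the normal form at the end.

  start: ¬(T ∨ ((T ∨ x1) ∧ T))
  →1  ¬T ∧ ¬((T ∨ x1) ∧ T)
  →2  F ∧ ¬((T ∨ x1) ∧ T)
  →3  F

Answer: normal form = F  (in 3 steps)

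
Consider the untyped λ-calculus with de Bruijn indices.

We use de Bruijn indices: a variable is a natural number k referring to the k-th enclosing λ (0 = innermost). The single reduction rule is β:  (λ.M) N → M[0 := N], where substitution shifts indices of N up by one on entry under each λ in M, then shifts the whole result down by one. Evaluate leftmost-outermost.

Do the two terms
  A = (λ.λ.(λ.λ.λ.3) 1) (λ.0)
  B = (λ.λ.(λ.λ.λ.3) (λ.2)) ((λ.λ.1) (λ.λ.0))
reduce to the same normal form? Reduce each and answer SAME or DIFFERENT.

Answer: SAME — A ⇓ λ.λ.λ.2, B ⇓ λ.λ.λ.2

Derivation:
Term A:
  start: (λ.λ.(λ.λ.λ.3) 1) (λ.0)
  [1] λ.(λ.λ.λ.3) (λ.0)
  [2] λ.λ.λ.2

Term B:
  start: (λ.λ.(λ.λ.λ.3) (λ.2)) ((λ.λ.1) (λ.λ.0))
  [1] λ.(λ.λ.λ.3) (λ.(λ.λ.1) (λ.λ.0))
  [2] λ.λ.λ.2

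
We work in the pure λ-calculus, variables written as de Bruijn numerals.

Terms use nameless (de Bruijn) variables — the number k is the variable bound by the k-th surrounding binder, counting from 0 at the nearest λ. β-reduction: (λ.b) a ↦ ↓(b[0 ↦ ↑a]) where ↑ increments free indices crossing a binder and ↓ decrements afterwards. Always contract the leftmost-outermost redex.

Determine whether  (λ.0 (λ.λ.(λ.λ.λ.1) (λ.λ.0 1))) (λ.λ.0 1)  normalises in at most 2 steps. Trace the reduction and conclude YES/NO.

  start: (λ.0 (λ.λ.(λ.λ.λ.1) (λ.λ.0 1))) (λ.λ.0 1)
  [1] (λ.λ.0 1) (λ.λ.(λ.λ.λ.1) (λ.λ.0 1))
  [2] λ.0 (λ.λ.(λ.λ.λ.1) (λ.λ.0 1))

Answer: NO — after 2 steps the term is λ.0 (λ.λ.(λ.λ.λ.1) (λ.λ.0 1)), not yet normal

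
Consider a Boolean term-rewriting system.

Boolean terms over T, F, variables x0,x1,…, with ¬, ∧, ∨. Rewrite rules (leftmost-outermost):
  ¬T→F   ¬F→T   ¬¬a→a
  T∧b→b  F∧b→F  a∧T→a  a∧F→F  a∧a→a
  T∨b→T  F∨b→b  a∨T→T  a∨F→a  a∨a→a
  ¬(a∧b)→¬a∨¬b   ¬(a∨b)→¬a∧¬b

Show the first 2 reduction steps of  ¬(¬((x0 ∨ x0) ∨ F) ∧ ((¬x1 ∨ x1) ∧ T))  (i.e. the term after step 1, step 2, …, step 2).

Answer: after 2 steps: ((x0 ∨ x0) ∨ F) ∨ ¬((¬x1 ∨ x1) ∧ T)

Working:
  start: ¬(¬((x0 ∨ x0) ∨ F) ∧ ((¬x1 ∨ x1) ∧ T))
  step 1: ¬¬((x0 ∨ x0) ∨ F) ∨ ¬((¬x1 ∨ x1) ∧ T)
  step 2: ((x0 ∨ x0) ∨ F) ∨ ¬((¬x1 ∨ x1) ∧ T)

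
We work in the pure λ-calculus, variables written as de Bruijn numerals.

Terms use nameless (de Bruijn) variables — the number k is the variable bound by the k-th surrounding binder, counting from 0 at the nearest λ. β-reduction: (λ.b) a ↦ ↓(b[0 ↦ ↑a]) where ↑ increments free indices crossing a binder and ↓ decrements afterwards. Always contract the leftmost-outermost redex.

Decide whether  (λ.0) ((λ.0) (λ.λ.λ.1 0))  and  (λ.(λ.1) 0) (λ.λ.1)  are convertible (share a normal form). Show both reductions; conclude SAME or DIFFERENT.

Answer: DIFFERENT — A ⇓ λ.λ.λ.1 0, B ⇓ λ.λ.1

Reduction:
Term A:
  start: (λ.0) ((λ.0) (λ.λ.λ.1 0))
  [1] (λ.0) (λ.λ.λ.1 0)
  [2] λ.λ.λ.1 0

Term B:
  start: (λ.(λ.1) 0) (λ.λ.1)
  [1] (λ.λ.λ.1) (λ.λ.1)
  [2] λ.λ.1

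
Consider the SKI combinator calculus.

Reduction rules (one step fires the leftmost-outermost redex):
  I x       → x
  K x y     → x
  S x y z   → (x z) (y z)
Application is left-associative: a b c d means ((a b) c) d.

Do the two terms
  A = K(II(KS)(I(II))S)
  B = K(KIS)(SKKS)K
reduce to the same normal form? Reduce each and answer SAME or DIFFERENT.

Term A:
  start: K(II(KS)(I(II))S)
  [1] K(I(KS)(I(II))S)
  [2] K(KS(I(II))S)
  [3] K(SS)

Term B:
  start: K(KIS)(SKKS)K
  [1] KISK
  [2] IK
  [3] K

Answer: DIFFERENT — A ⇓ K(SS), B ⇓ K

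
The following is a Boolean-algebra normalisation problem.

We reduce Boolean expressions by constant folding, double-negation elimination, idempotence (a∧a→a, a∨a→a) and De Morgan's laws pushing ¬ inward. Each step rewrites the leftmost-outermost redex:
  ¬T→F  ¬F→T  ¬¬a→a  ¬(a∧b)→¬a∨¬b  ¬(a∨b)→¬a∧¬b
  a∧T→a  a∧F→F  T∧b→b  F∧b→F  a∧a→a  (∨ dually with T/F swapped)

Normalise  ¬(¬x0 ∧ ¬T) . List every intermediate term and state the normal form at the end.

Answer: normal form = T  (in 4 steps)

Working:
  start: ¬(¬x0 ∧ ¬T)
  step 1: ¬¬x0 ∨ ¬¬T
  step 2: x0 ∨ ¬¬T
  step 3: x0 ∨ T
  step 4: T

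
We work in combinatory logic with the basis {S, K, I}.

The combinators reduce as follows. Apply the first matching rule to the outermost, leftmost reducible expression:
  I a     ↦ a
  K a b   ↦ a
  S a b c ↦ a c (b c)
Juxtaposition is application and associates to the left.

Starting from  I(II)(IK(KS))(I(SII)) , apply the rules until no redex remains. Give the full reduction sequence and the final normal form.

  start: I(II)(IK(KS))(I(SII))
  [1] II(IK(KS))(I(SII))
  [2] I(IK(KS))(I(SII))
  [3] IK(KS)(I(SII))
  [4] K(KS)(I(SII))
  [5] KS

Answer: normal form = KS  (in 5 steps)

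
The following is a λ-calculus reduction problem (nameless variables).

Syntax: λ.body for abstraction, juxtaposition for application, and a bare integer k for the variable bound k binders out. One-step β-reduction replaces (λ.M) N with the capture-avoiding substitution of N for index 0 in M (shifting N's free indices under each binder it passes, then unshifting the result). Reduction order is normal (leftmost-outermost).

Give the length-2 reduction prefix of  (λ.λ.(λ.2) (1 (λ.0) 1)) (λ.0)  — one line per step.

  start: (λ.λ.(λ.2) (1 (λ.0) 1)) (λ.0)
  →1  λ.(λ.λ.0) ((λ.0) (λ.0) (λ.0))
  →2  λ.λ.0

Answer: after 2 steps: λ.λ.0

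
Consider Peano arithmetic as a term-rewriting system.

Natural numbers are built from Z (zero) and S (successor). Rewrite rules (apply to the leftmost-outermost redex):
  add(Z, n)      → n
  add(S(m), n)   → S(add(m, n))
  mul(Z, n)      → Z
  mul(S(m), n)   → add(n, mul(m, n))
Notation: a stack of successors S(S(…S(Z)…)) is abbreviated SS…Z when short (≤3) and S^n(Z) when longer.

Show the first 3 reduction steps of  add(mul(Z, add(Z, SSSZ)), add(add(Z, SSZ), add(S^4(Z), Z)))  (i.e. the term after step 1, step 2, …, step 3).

Answer: after 3 steps: add(SSZ, add(S^4(Z), Z))

Reduction:
  start: add(mul(Z, add(Z, SSSZ)), add(add(Z, SSZ), add(S^4(Z), Z)))
  →1  add(Z, add(add(Z, SSZ), add(S^4(Z), Z)))
  →2  add(add(Z, SSZ), add(S^4(Z), Z))
  →3  add(SSZ, add(S^4(Z), Z))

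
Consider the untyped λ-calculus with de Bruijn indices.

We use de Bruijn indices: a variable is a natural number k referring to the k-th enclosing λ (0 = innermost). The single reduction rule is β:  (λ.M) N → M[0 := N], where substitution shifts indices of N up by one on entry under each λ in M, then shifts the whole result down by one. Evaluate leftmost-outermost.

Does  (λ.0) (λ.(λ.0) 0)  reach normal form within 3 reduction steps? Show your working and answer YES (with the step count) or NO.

  start: (λ.0) (λ.(λ.0) 0)
  [1] λ.(λ.0) 0
  [2] λ.0

Answer: YES — reaches normal form λ.0 in 2 ≤ 3 steps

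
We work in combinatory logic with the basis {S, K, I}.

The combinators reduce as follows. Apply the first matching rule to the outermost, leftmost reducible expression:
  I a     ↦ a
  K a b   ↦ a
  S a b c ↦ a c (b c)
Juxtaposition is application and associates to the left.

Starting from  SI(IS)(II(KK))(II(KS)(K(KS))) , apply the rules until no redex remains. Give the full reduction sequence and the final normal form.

  start: SI(IS)(II(KK))(II(KS)(K(KS)))
  [1] I(II(KK))(IS(II(KK)))(II(KS)(K(KS)))
  [2] II(KK)(IS(II(KK)))(II(KS)(K(KS)))
  [3] I(KK)(IS(II(KK)))(II(KS)(K(KS)))
  [4] KK(IS(II(KK)))(II(KS)(K(KS)))
  [5] K(II(KS)(K(KS)))
  [6] K(I(KS)(K(KS)))
  [7] K(KS(K(KS)))
  [8] KS

Answer: normal form = KS  (in 8 steps)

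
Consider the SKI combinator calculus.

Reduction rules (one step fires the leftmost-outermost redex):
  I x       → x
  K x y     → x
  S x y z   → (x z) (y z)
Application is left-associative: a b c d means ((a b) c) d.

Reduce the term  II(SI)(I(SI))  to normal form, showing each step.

  start: II(SI)(I(SI))
  →1  I(SI)(I(SI))
  →2  SI(I(SI))
  →3  SI(SI)

Answer: normal form = SI(SI)  (in 3 steps)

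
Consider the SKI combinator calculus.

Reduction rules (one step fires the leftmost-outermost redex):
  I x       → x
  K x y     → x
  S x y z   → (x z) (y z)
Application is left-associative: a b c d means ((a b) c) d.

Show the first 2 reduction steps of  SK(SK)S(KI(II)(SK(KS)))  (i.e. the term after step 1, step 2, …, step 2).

  start: SK(SK)S(KI(II)(SK(KS)))
  step 1: KS(SKS)(KI(II)(SK(KS)))
  step 2: S(KI(II)(SK(KS)))

Answer: after 2 steps: S(KI(II)(SK(KS)))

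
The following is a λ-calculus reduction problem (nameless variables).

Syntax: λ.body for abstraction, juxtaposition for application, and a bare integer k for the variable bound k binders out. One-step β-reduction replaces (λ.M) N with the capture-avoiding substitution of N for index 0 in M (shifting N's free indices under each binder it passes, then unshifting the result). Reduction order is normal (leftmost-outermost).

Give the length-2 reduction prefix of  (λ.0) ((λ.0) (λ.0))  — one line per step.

  start: (λ.0) ((λ.0) (λ.0))
  [1] (λ.0) (λ.0)
  [2] λ.0

Answer: after 2 steps: λ.0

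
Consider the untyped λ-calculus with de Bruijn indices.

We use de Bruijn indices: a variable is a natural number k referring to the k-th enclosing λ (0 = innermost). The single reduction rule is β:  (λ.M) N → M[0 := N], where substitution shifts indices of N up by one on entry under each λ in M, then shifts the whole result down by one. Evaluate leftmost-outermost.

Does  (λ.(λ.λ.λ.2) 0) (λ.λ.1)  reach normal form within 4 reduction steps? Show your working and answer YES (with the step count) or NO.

  start: (λ.(λ.λ.λ.2) 0) (λ.λ.1)
  [1] (λ.λ.λ.2) (λ.λ.1)
  [2] λ.λ.λ.λ.1

Answer: YES — reaches normal form λ.λ.λ.λ.1 in 2 ≤ 4 steps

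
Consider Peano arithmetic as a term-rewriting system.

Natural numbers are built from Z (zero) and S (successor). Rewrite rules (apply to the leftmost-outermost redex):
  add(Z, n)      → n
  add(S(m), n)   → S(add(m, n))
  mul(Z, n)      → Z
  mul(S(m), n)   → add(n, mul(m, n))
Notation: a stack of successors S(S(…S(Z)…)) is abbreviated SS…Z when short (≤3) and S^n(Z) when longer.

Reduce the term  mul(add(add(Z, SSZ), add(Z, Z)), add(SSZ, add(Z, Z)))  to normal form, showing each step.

Answer: normal form = S^4(Z)  (in 22 steps)

Reduction:
  start: mul(add(add(Z, SSZ), add(Z, Z)), add(SSZ, add(Z, Z)))
  [1] mul(add(SSZ, add(Z, Z)), add(SSZ, add(Z, Z)))
  [2] mul(S(add(SZ, add(Z, Z))), add(SSZ, add(Z, Z)))
  [3] add(add(SSZ, add(Z, Z)), mul(add(SZ, add(Z, Z)), add(SSZ, add(Z, Z))))
  [4] add(S(add(SZ, add(Z, Z))), mul(add(SZ, add(Z, Z)), add(SSZ, add(Z, Z))))
  [5] S(add(add(SZ, add(Z, Z)), mul(add(SZ, add(Z, Z)), add(SSZ, add(Z, Z)))))
  [6] S(add(S(add(Z, add(Z, Z))), mul(add(SZ, add(Z, Z)), add(SSZ, add(Z, Z)))))
  [7] S(S(add(add(Z, add(Z, Z)), mul(add(SZ, add(Z, Z)), add(SSZ, add(Z, Z))))))
  [8] S(S(add(add(Z, Z), mul(add(SZ, add(Z, Z)), add(SSZ, add(Z, Z))))))
  [9] S(S(add(Z, mul(add(SZ, add(Z, Z)), add(SSZ, add(Z, Z))))))
  [10] S(S(mul(add(SZ, add(Z, Z)), add(SSZ, add(Z, Z)))))
  [11] S(S(mul(S(add(Z, add(Z, Z))), add(SSZ, add(Z, Z)))))
  [12] S(S(add(add(SSZ, add(Z, Z)), mul(add(Z, add(Z, Z)), add(SSZ, add(Z, Z))))))
  [13] S(S(add(S(add(SZ, add(Z, Z))), mul(add(Z, add(Z, Z)), add(SSZ, add(Z, Z))))))
  [14] S(S(S(add(add(SZ, add(Z, Z)), mul(add(Z, add(Z, Z)), add(SSZ, add(Z, Z)))))))
  [15] S(S(S(add(S(add(Z, add(Z, Z))), mul(add(Z, add(Z, Z)), add(SSZ, add(Z, Z)))))))
  [16] S(S(S(S(add(add(Z, add(Z, Z)), mul(add(Z, add(Z, Z)), add(SSZ, add(Z, Z))))))))
  [17] S(S(S(S(add(add(Z, Z), mul(add(Z, add(Z, Z)), add(SSZ, add(Z, Z))))))))
  [18] S(S(S(S(add(Z, mul(add(Z, add(Z, Z)), add(SSZ, add(Z, Z))))))))
  [19] S(S(S(S(mul(add(Z, add(Z, Z)), add(SSZ, add(Z, Z)))))))
  [20] S(S(S(S(mul(add(Z, Z), add(SSZ, add(Z, Z)))))))
  [21] S(S(S(S(mul(Z, add(SSZ, add(Z, Z)))))))
  [22] S^4(Z)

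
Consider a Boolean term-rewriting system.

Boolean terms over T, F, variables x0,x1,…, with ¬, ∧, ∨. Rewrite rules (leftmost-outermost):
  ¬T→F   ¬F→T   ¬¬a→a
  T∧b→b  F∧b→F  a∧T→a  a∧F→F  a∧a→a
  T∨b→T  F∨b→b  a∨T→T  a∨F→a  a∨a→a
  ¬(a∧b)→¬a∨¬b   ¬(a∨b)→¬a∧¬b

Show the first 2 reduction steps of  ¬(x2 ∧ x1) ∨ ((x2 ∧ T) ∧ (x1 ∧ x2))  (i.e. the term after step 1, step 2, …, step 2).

  start: ¬(x2 ∧ x1) ∨ ((x2 ∧ T) ∧ (x1 ∧ x2))
  [1] (¬x2 ∨ ¬x1) ∨ ((x2 ∧ T) ∧ (x1 ∧ x2))
  [2] (¬x2 ∨ ¬x1) ∨ (x2 ∧ (x1 ∧ x2))

Answer: after 2 steps: (¬x2 ∨ ¬x1) ∨ (x2 ∧ (x1 ∧ x2))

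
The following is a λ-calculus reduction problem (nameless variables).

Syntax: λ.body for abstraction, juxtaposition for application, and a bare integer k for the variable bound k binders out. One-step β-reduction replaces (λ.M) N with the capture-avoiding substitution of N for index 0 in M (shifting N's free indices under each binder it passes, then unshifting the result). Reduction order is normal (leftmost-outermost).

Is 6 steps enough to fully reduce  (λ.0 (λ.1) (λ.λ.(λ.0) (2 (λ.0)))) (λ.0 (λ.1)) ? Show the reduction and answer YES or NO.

  start: (λ.0 (λ.1) (λ.λ.(λ.0) (2 (λ.0)))) (λ.0 (λ.1))
  →1  (λ.0 (λ.1)) (λ.λ.0 (λ.1)) (λ.λ.(λ.0) ((λ.0 (λ.1)) (λ.0)))
  →2  (λ.λ.0 (λ.1)) (λ.λ.λ.0 (λ.1)) (λ.λ.(λ.0) ((λ.0 (λ.1)) (λ.0)))
  →3  (λ.0 (λ.1)) (λ.λ.(λ.0) ((λ.0 (λ.1)) (λ.0)))
  →4  (λ.λ.(λ.0) ((λ.0 (λ.1)) (λ.0))) (λ.λ.λ.(λ.0) ((λ.0 (λ.1)) (λ.0)))
  →5  λ.(λ.0) ((λ.0 (λ.1)) (λ.0))
  →6  λ.(λ.0 (λ.1)) (λ.0)

Answer: NO — after 6 steps the term is λ.(λ.0 (λ.1)) (λ.0), not yet normal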